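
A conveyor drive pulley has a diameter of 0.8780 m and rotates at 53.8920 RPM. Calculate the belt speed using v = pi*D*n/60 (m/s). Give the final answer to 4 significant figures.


v = pi * 0.8780 * 53.8920 / 60
v = 2.478 m/s


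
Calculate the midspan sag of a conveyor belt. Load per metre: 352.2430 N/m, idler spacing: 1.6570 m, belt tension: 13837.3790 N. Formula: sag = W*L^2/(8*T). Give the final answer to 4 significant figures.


sag = 352.2430 * 1.6570^2 / (8 * 13837.3790)
sag = 0.008737 m


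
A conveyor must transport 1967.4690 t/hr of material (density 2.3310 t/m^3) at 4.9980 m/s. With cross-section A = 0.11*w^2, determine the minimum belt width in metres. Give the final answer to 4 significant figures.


A_req = 1967.4690 / (4.9980 * 2.3310 * 3600) = 0.0469102 m^2
w = sqrt(0.0469102 / 0.11)
w = 0.6530 m


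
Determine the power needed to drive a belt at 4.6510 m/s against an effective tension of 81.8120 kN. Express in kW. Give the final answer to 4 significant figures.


P = Te * v = 81.8120 * 4.6510
P = 380.5 kW


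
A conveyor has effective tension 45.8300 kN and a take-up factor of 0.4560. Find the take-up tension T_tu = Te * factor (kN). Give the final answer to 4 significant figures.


T_tu = 45.8300 * 0.4560
T_tu = 20.90 kN


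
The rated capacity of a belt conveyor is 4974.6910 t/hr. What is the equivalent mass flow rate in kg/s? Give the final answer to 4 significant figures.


m_dot = 4974.6910 * 1000 / 3600
m_dot = 1382 kg/s


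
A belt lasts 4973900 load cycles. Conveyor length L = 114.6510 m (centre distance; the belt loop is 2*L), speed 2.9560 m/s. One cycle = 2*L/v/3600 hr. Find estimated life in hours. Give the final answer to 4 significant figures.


cycle_time = 2 * 114.6510 / 2.9560 / 3600 = 0.0215477 hr
life = 4973900 * 0.0215477 = 107200 hours


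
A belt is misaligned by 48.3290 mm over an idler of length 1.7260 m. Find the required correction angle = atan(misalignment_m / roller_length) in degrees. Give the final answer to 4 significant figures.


misalign_m = 48.3290 / 1000 = 0.048329 m
angle = atan(0.048329 / 1.7260)
angle = 1.604 deg


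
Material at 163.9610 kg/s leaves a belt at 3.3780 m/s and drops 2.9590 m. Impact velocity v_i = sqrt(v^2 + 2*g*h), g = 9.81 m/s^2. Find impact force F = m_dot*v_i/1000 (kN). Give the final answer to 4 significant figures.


v_i = sqrt(3.3780^2 + 2*9.81*2.9590) = 8.33465 m/s
F = 163.9610 * 8.33465 / 1000
F = 1.367 kN


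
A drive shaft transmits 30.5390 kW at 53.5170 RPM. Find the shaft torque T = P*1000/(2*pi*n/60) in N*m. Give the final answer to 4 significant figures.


omega = 2*pi*53.5170/60 = 5.60429 rad/s
T = 30.5390*1000 / 5.60429
T = 5449 N*m


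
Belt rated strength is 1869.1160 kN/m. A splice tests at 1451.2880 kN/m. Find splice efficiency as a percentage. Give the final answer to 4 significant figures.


Eff = 1451.2880 / 1869.1160 * 100
Eff = 77.65 %


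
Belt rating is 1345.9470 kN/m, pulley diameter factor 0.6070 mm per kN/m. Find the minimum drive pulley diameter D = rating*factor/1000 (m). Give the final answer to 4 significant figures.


D = 1345.9470 * 0.6070 / 1000
D = 0.8170 m


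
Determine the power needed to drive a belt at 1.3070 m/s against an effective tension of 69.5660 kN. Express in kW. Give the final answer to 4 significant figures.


P = Te * v = 69.5660 * 1.3070
P = 90.92 kW


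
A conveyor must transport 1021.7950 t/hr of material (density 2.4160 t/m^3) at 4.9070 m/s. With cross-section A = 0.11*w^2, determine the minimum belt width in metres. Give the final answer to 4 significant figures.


A_req = 1021.7950 / (4.9070 * 2.4160 * 3600) = 0.0239413 m^2
w = sqrt(0.0239413 / 0.11)
w = 0.4665 m


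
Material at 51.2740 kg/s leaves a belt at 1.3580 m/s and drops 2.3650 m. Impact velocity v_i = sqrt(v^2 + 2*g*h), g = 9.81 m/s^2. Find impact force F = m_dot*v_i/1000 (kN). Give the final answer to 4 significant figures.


v_i = sqrt(1.3580^2 + 2*9.81*2.3650) = 6.9459 m/s
F = 51.2740 * 6.9459 / 1000
F = 0.3561 kN


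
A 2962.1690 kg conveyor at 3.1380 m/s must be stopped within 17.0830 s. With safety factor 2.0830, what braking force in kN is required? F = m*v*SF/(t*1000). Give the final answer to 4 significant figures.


F = 2962.1690 * 3.1380 / 17.0830 * 2.0830 / 1000
F = 1.133 kN


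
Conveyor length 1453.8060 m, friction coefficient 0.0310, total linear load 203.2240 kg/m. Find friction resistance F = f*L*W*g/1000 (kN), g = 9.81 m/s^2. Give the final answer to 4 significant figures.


F = 0.0310 * 1453.8060 * 203.2240 * 9.81 / 1000
F = 89.85 kN


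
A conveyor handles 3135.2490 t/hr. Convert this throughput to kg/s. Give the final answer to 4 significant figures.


m_dot = 3135.2490 * 1000 / 3600
m_dot = 870.9 kg/s


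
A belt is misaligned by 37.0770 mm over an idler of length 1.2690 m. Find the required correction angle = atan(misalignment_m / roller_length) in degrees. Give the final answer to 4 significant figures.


misalign_m = 37.0770 / 1000 = 0.037077 m
angle = atan(0.037077 / 1.2690)
angle = 1.674 deg


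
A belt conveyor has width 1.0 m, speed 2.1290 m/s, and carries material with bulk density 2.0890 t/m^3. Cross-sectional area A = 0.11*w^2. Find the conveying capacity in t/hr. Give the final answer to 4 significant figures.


A = 0.11 * 1.0^2 = 0.11 m^2
C = 0.11 * 2.1290 * 2.0890 * 3600
C = 1761 t/hr


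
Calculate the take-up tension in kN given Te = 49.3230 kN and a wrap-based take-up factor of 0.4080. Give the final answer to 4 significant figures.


T_tu = 49.3230 * 0.4080
T_tu = 20.12 kN


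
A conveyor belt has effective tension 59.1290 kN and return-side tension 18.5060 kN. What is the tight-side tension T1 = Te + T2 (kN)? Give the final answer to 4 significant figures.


T1 = Te + T2 = 59.1290 + 18.5060
T1 = 77.63 kN


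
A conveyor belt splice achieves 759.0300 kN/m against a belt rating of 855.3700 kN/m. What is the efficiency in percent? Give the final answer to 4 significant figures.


Eff = 759.0300 / 855.3700 * 100
Eff = 88.74 %


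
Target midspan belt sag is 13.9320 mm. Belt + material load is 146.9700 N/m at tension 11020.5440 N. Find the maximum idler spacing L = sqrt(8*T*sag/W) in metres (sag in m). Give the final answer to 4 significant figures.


sag = 13.9320/1000 = 0.013932 m
L = sqrt(8 * 11020.5440 * 0.013932 / 146.9700)
L = 2.891 m


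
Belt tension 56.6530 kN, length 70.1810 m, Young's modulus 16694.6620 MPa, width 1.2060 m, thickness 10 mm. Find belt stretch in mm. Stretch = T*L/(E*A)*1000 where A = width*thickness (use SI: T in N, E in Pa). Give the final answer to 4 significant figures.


A = 1.2060 * 0.01 = 0.01206 m^2
Stretch = 56.6530*1000 * 70.1810 / (16694.6620e6 * 0.01206) * 1000
Stretch = 19.75 mm


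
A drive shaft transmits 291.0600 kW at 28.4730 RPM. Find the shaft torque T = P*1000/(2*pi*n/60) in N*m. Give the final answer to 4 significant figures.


omega = 2*pi*28.4730/60 = 2.98169 rad/s
T = 291.0600*1000 / 2.98169
T = 97620 N*m


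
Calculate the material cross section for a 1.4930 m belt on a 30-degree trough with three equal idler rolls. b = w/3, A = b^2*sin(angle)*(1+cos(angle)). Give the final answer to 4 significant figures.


b = 1.4930/3 = 0.497667 m
A = 0.497667^2 * sin(30 deg) * (1 + cos(30 deg))
A = 0.2311 m^2


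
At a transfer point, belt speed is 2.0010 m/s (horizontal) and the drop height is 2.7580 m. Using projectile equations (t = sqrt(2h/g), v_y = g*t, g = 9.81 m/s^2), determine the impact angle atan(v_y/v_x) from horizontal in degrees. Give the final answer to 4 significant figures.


t = sqrt(2*2.7580/9.81) = 0.749856 s
v_y = 9.81 * 0.749856 = 7.35609 m/s
angle = atan(7.35609 / 2.0010) = 74.78 deg


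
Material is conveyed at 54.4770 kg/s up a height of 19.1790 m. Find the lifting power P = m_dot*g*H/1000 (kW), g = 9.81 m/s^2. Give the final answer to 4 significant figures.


P = 54.4770 * 9.81 * 19.1790 / 1000
P = 10.25 kW


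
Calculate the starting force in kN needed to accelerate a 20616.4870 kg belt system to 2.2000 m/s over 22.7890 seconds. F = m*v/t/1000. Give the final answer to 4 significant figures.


F = 20616.4870 * 2.2000 / 22.7890 / 1000
F = 1.990 kN


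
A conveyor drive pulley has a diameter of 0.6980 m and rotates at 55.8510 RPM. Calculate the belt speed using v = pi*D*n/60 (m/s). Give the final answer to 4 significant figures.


v = pi * 0.6980 * 55.8510 / 60
v = 2.041 m/s


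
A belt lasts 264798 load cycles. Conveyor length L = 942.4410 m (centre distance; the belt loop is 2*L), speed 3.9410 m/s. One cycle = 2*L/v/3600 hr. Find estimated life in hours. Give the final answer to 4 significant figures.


cycle_time = 2 * 942.4410 / 3.9410 / 3600 = 0.132854 hr
life = 264798 * 0.132854 = 35180 hours


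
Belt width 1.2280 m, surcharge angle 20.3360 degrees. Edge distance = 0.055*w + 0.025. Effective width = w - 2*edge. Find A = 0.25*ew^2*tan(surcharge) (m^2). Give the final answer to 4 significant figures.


edge = 0.055*1.2280 + 0.025 = 0.09254 m
ew = 1.2280 - 2*0.09254 = 1.04292 m
A = 0.25 * 1.04292^2 * tan(20.3360 deg)
A = 0.1008 m^2


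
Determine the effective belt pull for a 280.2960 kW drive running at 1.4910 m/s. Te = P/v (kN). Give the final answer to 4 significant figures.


Te = P / v = 280.2960 / 1.4910
Te = 188.0 kN


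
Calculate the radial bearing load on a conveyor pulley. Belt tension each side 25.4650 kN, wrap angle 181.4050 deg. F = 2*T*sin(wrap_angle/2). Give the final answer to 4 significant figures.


F = 2 * 25.4650 * sin(181.4050/2 deg)
F = 50.93 kN


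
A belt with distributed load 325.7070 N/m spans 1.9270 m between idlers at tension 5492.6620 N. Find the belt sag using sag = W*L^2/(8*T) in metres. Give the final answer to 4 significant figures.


sag = 325.7070 * 1.9270^2 / (8 * 5492.6620)
sag = 0.02752 m


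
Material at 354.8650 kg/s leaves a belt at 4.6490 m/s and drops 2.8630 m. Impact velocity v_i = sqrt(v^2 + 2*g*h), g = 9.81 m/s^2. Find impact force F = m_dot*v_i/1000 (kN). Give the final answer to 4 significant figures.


v_i = sqrt(4.6490^2 + 2*9.81*2.8630) = 8.8196 m/s
F = 354.8650 * 8.8196 / 1000
F = 3.130 kN


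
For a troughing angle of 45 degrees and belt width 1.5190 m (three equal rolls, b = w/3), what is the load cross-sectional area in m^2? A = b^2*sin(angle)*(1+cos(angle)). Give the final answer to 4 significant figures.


b = 1.5190/3 = 0.506333 m
A = 0.506333^2 * sin(45 deg) * (1 + cos(45 deg))
A = 0.3095 m^2


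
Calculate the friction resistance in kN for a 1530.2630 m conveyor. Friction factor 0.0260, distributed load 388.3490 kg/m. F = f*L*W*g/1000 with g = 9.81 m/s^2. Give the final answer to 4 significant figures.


F = 0.0260 * 1530.2630 * 388.3490 * 9.81 / 1000
F = 151.6 kN


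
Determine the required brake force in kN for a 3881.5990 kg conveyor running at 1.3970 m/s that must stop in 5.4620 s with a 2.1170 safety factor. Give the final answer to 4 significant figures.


F = 3881.5990 * 1.3970 / 5.4620 * 2.1170 / 1000
F = 2.102 kN


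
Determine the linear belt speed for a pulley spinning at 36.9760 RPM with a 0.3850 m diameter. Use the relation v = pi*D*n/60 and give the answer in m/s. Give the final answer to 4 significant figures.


v = pi * 0.3850 * 36.9760 / 60
v = 0.7454 m/s


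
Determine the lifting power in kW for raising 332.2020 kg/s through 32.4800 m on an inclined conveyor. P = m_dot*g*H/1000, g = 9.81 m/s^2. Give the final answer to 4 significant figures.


P = 332.2020 * 9.81 * 32.4800 / 1000
P = 105.8 kW


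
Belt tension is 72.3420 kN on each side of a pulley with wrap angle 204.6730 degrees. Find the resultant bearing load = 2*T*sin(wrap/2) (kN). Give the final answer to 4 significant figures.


F = 2 * 72.3420 * sin(204.6730/2 deg)
F = 141.3 kN


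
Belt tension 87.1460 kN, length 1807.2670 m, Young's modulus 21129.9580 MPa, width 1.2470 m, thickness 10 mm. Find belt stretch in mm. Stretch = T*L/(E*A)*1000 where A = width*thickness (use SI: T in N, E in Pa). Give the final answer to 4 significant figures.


A = 1.2470 * 0.01 = 0.01247 m^2
Stretch = 87.1460*1000 * 1807.2670 / (21129.9580e6 * 0.01247) * 1000
Stretch = 597.7 mm


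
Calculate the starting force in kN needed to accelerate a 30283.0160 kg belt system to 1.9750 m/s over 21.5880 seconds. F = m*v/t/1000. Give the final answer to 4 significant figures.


F = 30283.0160 * 1.9750 / 21.5880 / 1000
F = 2.770 kN


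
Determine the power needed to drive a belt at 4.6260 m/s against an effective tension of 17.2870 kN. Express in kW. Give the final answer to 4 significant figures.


P = Te * v = 17.2870 * 4.6260
P = 79.97 kW


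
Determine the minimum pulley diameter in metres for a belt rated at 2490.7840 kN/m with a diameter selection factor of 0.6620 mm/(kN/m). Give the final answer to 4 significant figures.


D = 2490.7840 * 0.6620 / 1000
D = 1.649 m


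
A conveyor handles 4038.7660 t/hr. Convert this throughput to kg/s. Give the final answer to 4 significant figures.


m_dot = 4038.7660 * 1000 / 3600
m_dot = 1122 kg/s


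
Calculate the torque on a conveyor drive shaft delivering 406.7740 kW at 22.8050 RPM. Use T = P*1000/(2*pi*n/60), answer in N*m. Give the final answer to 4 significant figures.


omega = 2*pi*22.8050/60 = 2.38813 rad/s
T = 406.7740*1000 / 2.38813
T = 170300 N*m


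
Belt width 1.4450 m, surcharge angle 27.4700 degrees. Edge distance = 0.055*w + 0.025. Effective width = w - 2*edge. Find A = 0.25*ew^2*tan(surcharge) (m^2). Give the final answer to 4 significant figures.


edge = 0.055*1.4450 + 0.025 = 0.104475 m
ew = 1.4450 - 2*0.104475 = 1.23605 m
A = 0.25 * 1.23605^2 * tan(27.4700 deg)
A = 0.1986 m^2


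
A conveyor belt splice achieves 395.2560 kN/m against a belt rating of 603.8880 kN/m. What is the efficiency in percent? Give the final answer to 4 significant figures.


Eff = 395.2560 / 603.8880 * 100
Eff = 65.45 %


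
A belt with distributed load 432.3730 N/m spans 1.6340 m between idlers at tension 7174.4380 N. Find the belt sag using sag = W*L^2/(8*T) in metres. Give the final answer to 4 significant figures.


sag = 432.3730 * 1.6340^2 / (8 * 7174.4380)
sag = 0.02011 m


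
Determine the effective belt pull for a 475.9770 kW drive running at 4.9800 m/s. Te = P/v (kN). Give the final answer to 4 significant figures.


Te = P / v = 475.9770 / 4.9800
Te = 95.58 kN


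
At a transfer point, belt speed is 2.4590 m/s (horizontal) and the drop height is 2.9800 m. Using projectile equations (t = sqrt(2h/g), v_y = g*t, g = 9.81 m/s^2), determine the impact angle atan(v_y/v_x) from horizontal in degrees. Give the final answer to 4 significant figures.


t = sqrt(2*2.9800/9.81) = 0.779451 s
v_y = 9.81 * 0.779451 = 7.64641 m/s
angle = atan(7.64641 / 2.4590) = 72.17 deg


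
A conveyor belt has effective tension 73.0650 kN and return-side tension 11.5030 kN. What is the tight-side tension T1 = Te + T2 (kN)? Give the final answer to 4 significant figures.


T1 = Te + T2 = 73.0650 + 11.5030
T1 = 84.57 kN


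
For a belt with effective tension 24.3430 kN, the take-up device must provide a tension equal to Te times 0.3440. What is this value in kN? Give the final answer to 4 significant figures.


T_tu = 24.3430 * 0.3440
T_tu = 8.374 kN


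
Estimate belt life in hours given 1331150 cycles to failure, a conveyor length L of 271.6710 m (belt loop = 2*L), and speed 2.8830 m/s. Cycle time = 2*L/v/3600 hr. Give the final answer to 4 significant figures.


cycle_time = 2 * 271.6710 / 2.8830 / 3600 = 0.0523511 hr
life = 1331150 * 0.0523511 = 69690 hours


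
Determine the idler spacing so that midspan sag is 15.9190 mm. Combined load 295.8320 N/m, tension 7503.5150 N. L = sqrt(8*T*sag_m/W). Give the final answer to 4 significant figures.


sag = 15.9190/1000 = 0.015919 m
L = sqrt(8 * 7503.5150 * 0.015919 / 295.8320)
L = 1.797 m


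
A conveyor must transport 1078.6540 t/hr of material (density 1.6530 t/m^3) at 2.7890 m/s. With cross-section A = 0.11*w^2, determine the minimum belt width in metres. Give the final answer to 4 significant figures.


A_req = 1078.6540 / (2.7890 * 1.6530 * 3600) = 0.0649918 m^2
w = sqrt(0.0649918 / 0.11)
w = 0.7687 m


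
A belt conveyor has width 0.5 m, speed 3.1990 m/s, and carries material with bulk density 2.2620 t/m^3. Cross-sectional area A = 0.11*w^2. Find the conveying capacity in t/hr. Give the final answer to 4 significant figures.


A = 0.11 * 0.5^2 = 0.0275 m^2
C = 0.0275 * 3.1990 * 2.2620 * 3600
C = 716.4 t/hr


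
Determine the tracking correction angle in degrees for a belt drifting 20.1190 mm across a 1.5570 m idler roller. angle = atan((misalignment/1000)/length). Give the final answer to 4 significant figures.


misalign_m = 20.1190 / 1000 = 0.020119 m
angle = atan(0.020119 / 1.5570)
angle = 0.7403 deg


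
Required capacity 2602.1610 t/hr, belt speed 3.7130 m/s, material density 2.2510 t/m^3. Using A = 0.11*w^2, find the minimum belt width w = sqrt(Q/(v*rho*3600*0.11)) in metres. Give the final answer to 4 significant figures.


A_req = 2602.1610 / (3.7130 * 2.2510 * 3600) = 0.0864831 m^2
w = sqrt(0.0864831 / 0.11)
w = 0.8867 m


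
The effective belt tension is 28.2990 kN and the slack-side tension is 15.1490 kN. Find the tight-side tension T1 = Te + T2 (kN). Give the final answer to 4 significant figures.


T1 = Te + T2 = 28.2990 + 15.1490
T1 = 43.45 kN


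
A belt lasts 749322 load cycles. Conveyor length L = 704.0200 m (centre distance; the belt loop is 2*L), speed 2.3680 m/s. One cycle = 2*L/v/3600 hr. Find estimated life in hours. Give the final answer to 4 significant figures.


cycle_time = 2 * 704.0200 / 2.3680 / 3600 = 0.16517 hr
life = 749322 * 0.16517 = 123800 hours


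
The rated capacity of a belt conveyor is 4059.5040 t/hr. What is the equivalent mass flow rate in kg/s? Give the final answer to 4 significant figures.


m_dot = 4059.5040 * 1000 / 3600
m_dot = 1128 kg/s


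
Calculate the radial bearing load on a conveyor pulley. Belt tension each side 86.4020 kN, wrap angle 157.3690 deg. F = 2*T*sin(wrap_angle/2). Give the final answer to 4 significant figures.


F = 2 * 86.4020 * sin(157.3690/2 deg)
F = 169.4 kN


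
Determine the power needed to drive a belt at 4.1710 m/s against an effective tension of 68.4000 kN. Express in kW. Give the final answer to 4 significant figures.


P = Te * v = 68.4000 * 4.1710
P = 285.3 kW


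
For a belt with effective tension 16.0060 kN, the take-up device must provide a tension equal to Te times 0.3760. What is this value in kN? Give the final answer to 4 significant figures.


T_tu = 16.0060 * 0.3760
T_tu = 6.018 kN


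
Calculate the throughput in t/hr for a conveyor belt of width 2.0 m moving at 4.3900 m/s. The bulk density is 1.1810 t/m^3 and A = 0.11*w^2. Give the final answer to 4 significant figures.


A = 0.11 * 2.0^2 = 0.44 m^2
C = 0.44 * 4.3900 * 1.1810 * 3600
C = 8212 t/hr


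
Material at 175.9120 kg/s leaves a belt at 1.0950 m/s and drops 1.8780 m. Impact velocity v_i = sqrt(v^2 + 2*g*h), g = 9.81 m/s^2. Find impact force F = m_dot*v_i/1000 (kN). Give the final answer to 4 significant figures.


v_i = sqrt(1.0950^2 + 2*9.81*1.8780) = 6.16809 m/s
F = 175.9120 * 6.16809 / 1000
F = 1.085 kN


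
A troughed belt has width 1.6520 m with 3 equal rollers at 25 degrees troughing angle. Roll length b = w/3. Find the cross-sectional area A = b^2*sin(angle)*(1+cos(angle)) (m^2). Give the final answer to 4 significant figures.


b = 1.6520/3 = 0.550667 m
A = 0.550667^2 * sin(25 deg) * (1 + cos(25 deg))
A = 0.2443 m^2


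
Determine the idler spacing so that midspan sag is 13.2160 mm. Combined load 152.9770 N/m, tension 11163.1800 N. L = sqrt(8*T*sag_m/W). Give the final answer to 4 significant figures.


sag = 13.2160/1000 = 0.013216 m
L = sqrt(8 * 11163.1800 * 0.013216 / 152.9770)
L = 2.778 m


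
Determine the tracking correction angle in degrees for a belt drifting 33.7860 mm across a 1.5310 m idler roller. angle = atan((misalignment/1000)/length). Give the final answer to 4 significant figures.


misalign_m = 33.7860 / 1000 = 0.033786 m
angle = atan(0.033786 / 1.5310)
angle = 1.264 deg


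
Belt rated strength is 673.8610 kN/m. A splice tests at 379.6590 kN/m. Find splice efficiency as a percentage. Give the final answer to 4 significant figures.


Eff = 379.6590 / 673.8610 * 100
Eff = 56.34 %


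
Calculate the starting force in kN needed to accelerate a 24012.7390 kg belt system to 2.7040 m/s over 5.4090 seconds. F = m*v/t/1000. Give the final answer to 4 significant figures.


F = 24012.7390 * 2.7040 / 5.4090 / 1000
F = 12.00 kN


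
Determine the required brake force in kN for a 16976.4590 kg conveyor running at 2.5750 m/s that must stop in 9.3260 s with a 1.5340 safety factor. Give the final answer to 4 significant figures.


F = 16976.4590 * 2.5750 / 9.3260 * 1.5340 / 1000
F = 7.190 kN


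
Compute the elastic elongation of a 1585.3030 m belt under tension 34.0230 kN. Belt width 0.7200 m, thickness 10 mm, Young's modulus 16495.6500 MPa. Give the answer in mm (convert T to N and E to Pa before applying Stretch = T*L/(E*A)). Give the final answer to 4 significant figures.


A = 0.7200 * 0.01 = 0.00720 m^2
Stretch = 34.0230*1000 * 1585.3030 / (16495.6500e6 * 0.00720) * 1000
Stretch = 454.1 mm


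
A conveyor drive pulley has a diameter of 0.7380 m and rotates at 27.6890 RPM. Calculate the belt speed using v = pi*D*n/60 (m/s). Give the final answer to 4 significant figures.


v = pi * 0.7380 * 27.6890 / 60
v = 1.070 m/s


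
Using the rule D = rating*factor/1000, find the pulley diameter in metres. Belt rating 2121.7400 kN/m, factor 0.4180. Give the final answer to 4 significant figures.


D = 2121.7400 * 0.4180 / 1000
D = 0.8869 m


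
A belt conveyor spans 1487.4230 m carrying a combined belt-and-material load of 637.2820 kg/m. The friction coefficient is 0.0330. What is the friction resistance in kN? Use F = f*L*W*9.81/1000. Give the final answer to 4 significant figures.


F = 0.0330 * 1487.4230 * 637.2820 * 9.81 / 1000
F = 306.9 kN


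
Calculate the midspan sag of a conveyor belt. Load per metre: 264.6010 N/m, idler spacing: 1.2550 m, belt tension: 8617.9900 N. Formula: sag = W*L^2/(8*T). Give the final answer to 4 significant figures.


sag = 264.6010 * 1.2550^2 / (8 * 8617.9900)
sag = 0.006045 m


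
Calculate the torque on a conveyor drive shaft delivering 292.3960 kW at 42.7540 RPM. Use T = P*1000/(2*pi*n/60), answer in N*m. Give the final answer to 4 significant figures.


omega = 2*pi*42.7540/60 = 4.47719 rad/s
T = 292.3960*1000 / 4.47719
T = 65310 N*m


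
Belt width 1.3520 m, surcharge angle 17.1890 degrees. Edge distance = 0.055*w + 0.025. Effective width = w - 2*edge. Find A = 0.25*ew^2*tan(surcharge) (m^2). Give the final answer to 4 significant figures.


edge = 0.055*1.3520 + 0.025 = 0.09936 m
ew = 1.3520 - 2*0.09936 = 1.15328 m
A = 0.25 * 1.15328^2 * tan(17.1890 deg)
A = 0.1029 m^2


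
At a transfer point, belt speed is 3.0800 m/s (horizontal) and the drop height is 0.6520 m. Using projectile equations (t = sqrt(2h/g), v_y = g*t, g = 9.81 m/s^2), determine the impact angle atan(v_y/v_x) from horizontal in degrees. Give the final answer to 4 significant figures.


t = sqrt(2*0.6520/9.81) = 0.36459 s
v_y = 9.81 * 0.36459 = 3.57663 m/s
angle = atan(3.57663 / 3.0800) = 49.27 deg


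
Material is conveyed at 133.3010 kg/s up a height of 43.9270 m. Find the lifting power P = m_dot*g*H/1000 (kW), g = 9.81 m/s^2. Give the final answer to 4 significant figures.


P = 133.3010 * 9.81 * 43.9270 / 1000
P = 57.44 kW


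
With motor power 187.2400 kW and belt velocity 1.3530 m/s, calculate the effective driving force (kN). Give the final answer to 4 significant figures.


Te = P / v = 187.2400 / 1.3530
Te = 138.4 kN


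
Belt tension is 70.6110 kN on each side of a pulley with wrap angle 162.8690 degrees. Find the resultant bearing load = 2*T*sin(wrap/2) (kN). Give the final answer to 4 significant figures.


F = 2 * 70.6110 * sin(162.8690/2 deg)
F = 139.6 kN


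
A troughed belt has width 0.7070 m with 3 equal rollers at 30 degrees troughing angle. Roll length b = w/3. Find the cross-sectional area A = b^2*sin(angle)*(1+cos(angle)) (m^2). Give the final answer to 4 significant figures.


b = 0.7070/3 = 0.235667 m
A = 0.235667^2 * sin(30 deg) * (1 + cos(30 deg))
A = 0.05182 m^2


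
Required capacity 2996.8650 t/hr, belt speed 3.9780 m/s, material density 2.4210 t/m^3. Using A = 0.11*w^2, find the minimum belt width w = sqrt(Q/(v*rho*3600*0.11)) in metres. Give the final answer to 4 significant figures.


A_req = 2996.8650 / (3.9780 * 2.4210 * 3600) = 0.0864381 m^2
w = sqrt(0.0864381 / 0.11)
w = 0.8865 m


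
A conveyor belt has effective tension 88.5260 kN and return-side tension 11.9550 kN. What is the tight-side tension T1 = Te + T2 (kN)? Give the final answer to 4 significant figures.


T1 = Te + T2 = 88.5260 + 11.9550
T1 = 100.5 kN


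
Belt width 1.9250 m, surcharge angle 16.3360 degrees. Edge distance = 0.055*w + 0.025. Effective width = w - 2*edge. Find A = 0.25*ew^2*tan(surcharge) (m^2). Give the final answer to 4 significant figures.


edge = 0.055*1.9250 + 0.025 = 0.130875 m
ew = 1.9250 - 2*0.130875 = 1.66325 m
A = 0.25 * 1.66325^2 * tan(16.3360 deg)
A = 0.2027 m^2


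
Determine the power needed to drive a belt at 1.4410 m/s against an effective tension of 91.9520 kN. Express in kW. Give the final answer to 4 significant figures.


P = Te * v = 91.9520 * 1.4410
P = 132.5 kW


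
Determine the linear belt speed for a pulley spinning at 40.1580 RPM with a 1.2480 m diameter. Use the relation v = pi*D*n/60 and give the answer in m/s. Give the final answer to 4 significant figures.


v = pi * 1.2480 * 40.1580 / 60
v = 2.624 m/s


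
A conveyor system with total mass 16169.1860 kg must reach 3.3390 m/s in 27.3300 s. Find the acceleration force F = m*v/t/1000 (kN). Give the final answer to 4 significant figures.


F = 16169.1860 * 3.3390 / 27.3300 / 1000
F = 1.975 kN


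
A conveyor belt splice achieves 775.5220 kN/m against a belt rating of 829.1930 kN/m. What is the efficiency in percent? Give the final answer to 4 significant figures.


Eff = 775.5220 / 829.1930 * 100
Eff = 93.53 %


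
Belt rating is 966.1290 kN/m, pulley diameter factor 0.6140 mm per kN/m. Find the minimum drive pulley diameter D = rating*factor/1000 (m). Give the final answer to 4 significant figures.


D = 966.1290 * 0.6140 / 1000
D = 0.5932 m


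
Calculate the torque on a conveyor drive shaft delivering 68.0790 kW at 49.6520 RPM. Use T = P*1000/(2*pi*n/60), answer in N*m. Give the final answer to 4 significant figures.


omega = 2*pi*49.6520/60 = 5.19955 rad/s
T = 68.0790*1000 / 5.19955
T = 13090 N*m


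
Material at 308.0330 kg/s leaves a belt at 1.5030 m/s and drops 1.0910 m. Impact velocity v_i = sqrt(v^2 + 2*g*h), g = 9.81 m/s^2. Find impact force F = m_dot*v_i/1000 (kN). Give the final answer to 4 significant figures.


v_i = sqrt(1.5030^2 + 2*9.81*1.0910) = 4.86461 m/s
F = 308.0330 * 4.86461 / 1000
F = 1.498 kN


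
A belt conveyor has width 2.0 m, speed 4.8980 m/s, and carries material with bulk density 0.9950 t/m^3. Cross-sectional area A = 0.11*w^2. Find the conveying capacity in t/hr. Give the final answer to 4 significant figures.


A = 0.11 * 2.0^2 = 0.44 m^2
C = 0.44 * 4.8980 * 0.9950 * 3600
C = 7720 t/hr


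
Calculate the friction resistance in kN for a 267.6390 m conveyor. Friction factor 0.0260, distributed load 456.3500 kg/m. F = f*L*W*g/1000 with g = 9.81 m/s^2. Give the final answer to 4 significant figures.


F = 0.0260 * 267.6390 * 456.3500 * 9.81 / 1000
F = 31.15 kN


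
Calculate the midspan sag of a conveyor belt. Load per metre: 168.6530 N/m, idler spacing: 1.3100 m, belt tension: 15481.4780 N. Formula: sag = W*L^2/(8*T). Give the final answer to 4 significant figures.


sag = 168.6530 * 1.3100^2 / (8 * 15481.4780)
sag = 0.002337 m


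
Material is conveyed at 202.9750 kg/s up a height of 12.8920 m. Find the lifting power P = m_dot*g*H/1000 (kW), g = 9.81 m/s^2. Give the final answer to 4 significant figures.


P = 202.9750 * 9.81 * 12.8920 / 1000
P = 25.67 kW


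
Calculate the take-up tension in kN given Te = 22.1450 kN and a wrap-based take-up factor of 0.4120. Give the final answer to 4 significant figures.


T_tu = 22.1450 * 0.4120
T_tu = 9.124 kN


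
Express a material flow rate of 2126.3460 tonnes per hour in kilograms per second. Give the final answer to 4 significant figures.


m_dot = 2126.3460 * 1000 / 3600
m_dot = 590.7 kg/s


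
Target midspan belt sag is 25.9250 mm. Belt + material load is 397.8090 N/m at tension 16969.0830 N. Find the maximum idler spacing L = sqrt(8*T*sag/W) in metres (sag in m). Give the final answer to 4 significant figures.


sag = 25.9250/1000 = 0.025925 m
L = sqrt(8 * 16969.0830 * 0.025925 / 397.8090)
L = 2.974 m


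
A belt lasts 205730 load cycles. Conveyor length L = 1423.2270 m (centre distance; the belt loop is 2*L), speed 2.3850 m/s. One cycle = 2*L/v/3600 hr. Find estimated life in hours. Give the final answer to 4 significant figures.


cycle_time = 2 * 1423.2270 / 2.3850 / 3600 = 0.331523 hr
life = 205730 * 0.331523 = 68200 hours


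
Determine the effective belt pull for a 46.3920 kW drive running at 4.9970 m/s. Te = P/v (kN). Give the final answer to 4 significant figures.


Te = P / v = 46.3920 / 4.9970
Te = 9.284 kN


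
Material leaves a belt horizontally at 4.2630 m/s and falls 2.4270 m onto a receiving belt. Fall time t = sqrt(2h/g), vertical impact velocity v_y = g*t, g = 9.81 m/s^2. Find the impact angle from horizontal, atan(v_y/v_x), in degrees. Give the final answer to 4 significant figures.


t = sqrt(2*2.4270/9.81) = 0.703421 s
v_y = 9.81 * 0.703421 = 6.90056 m/s
angle = atan(6.90056 / 4.2630) = 58.29 deg


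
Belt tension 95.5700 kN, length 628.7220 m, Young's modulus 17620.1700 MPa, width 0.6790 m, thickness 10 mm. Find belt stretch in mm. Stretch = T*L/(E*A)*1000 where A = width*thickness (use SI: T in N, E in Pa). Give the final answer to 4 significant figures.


A = 0.6790 * 0.01 = 0.00679 m^2
Stretch = 95.5700*1000 * 628.7220 / (17620.1700e6 * 0.00679) * 1000
Stretch = 502.2 mm


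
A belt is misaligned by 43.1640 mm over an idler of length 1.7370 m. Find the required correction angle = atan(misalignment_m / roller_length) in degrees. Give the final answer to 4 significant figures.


misalign_m = 43.1640 / 1000 = 0.043164 m
angle = atan(0.043164 / 1.7370)
angle = 1.423 deg


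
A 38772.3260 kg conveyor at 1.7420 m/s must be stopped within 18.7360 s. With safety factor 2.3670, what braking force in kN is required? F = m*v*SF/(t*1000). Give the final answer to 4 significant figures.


F = 38772.3260 * 1.7420 / 18.7360 * 2.3670 / 1000
F = 8.533 kN


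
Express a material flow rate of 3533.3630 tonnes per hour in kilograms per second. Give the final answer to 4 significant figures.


m_dot = 3533.3630 * 1000 / 3600
m_dot = 981.5 kg/s


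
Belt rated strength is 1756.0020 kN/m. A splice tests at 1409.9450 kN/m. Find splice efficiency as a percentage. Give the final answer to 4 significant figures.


Eff = 1409.9450 / 1756.0020 * 100
Eff = 80.29 %


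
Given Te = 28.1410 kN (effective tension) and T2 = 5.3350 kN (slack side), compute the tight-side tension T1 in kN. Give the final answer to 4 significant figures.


T1 = Te + T2 = 28.1410 + 5.3350
T1 = 33.48 kN


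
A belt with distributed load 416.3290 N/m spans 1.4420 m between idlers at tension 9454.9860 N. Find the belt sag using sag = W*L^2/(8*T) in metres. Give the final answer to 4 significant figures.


sag = 416.3290 * 1.4420^2 / (8 * 9454.9860)
sag = 0.01145 m


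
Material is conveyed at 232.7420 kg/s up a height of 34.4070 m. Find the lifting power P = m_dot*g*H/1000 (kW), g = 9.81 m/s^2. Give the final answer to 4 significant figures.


P = 232.7420 * 9.81 * 34.4070 / 1000
P = 78.56 kW


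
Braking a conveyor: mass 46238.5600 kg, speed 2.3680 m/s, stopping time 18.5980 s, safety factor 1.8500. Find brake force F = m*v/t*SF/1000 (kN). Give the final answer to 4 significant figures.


F = 46238.5600 * 2.3680 / 18.5980 * 1.8500 / 1000
F = 10.89 kN


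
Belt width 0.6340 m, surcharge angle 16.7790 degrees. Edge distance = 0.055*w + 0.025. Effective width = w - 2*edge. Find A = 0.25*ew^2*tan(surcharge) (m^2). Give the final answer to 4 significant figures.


edge = 0.055*0.6340 + 0.025 = 0.05987 m
ew = 0.6340 - 2*0.05987 = 0.51426 m
A = 0.25 * 0.51426^2 * tan(16.7790 deg)
A = 0.01994 m^2


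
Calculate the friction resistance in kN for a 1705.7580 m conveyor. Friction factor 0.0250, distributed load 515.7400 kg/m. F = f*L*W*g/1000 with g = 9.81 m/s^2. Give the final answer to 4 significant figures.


F = 0.0250 * 1705.7580 * 515.7400 * 9.81 / 1000
F = 215.8 kN


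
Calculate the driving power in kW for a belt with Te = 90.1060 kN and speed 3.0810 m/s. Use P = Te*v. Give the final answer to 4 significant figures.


P = Te * v = 90.1060 * 3.0810
P = 277.6 kW


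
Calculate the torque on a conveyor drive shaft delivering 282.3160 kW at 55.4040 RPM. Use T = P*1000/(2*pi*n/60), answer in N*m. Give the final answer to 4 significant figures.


omega = 2*pi*55.4040/60 = 5.80189 rad/s
T = 282.3160*1000 / 5.80189
T = 48660 N*m


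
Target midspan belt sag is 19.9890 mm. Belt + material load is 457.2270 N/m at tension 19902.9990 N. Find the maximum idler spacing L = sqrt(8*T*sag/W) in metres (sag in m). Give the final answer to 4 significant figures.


sag = 19.9890/1000 = 0.019989 m
L = sqrt(8 * 19902.9990 * 0.019989 / 457.2270)
L = 2.638 m


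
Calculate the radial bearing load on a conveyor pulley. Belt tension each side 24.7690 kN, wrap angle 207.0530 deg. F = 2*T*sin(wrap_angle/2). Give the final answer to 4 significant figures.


F = 2 * 24.7690 * sin(207.0530/2 deg)
F = 48.16 kN


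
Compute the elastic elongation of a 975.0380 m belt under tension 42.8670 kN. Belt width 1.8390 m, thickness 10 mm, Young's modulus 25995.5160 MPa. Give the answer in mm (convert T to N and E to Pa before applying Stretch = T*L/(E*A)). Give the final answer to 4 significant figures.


A = 1.8390 * 0.01 = 0.01839 m^2
Stretch = 42.8670*1000 * 975.0380 / (25995.5160e6 * 0.01839) * 1000
Stretch = 87.43 mm


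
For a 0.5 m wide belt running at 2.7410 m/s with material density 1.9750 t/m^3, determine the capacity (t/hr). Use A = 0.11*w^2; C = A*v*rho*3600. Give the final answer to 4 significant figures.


A = 0.11 * 0.5^2 = 0.0275 m^2
C = 0.0275 * 2.7410 * 1.9750 * 3600
C = 535.9 t/hr


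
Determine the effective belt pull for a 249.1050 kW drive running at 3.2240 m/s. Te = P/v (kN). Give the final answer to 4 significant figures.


Te = P / v = 249.1050 / 3.2240
Te = 77.27 kN


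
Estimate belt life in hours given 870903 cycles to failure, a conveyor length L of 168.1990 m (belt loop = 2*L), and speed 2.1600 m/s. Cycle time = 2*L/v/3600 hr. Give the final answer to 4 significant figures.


cycle_time = 2 * 168.1990 / 2.1600 / 3600 = 0.0432611 hr
life = 870903 * 0.0432611 = 37680 hours


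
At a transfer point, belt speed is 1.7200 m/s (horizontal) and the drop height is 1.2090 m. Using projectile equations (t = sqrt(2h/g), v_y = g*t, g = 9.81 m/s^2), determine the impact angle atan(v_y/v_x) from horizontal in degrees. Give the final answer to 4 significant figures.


t = sqrt(2*1.2090/9.81) = 0.496471 s
v_y = 9.81 * 0.496471 = 4.87038 m/s
angle = atan(4.87038 / 1.7200) = 70.55 deg


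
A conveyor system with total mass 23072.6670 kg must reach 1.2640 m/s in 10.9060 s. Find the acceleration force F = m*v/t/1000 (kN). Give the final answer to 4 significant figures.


F = 23072.6670 * 1.2640 / 10.9060 / 1000
F = 2.674 kN


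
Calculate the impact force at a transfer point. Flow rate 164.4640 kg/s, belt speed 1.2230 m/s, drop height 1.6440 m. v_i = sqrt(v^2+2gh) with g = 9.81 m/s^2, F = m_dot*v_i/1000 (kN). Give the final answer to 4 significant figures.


v_i = sqrt(1.2230^2 + 2*9.81*1.6440) = 5.80956 m/s
F = 164.4640 * 5.80956 / 1000
F = 0.9555 kN


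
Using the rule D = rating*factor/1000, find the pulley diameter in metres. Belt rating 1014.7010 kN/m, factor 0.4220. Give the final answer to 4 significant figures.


D = 1014.7010 * 0.4220 / 1000
D = 0.4282 m


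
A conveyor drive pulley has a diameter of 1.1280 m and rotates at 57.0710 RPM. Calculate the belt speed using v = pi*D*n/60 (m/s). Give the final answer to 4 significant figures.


v = pi * 1.1280 * 57.0710 / 60
v = 3.371 m/s


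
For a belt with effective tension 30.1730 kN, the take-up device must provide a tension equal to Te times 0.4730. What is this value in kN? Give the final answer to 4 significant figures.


T_tu = 30.1730 * 0.4730
T_tu = 14.27 kN


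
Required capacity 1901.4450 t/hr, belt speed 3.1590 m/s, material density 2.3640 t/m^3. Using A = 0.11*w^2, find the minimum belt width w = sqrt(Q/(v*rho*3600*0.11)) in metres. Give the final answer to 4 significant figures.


A_req = 1901.4450 / (3.1590 * 2.3640 * 3600) = 0.0707268 m^2
w = sqrt(0.0707268 / 0.11)
w = 0.8019 m


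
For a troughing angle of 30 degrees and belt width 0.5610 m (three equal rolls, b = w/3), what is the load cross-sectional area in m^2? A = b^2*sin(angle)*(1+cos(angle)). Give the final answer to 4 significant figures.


b = 0.5610/3 = 0.187 m
A = 0.187^2 * sin(30 deg) * (1 + cos(30 deg))
A = 0.03263 m^2


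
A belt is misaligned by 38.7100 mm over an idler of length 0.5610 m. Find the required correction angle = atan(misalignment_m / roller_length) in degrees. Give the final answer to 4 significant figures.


misalign_m = 38.7100 / 1000 = 0.038710 m
angle = atan(0.038710 / 0.5610)
angle = 3.947 deg


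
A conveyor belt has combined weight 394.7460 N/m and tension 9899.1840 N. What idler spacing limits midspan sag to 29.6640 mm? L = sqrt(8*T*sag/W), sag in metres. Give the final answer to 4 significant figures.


sag = 29.6640/1000 = 0.029664 m
L = sqrt(8 * 9899.1840 * 0.029664 / 394.7460)
L = 2.439 m


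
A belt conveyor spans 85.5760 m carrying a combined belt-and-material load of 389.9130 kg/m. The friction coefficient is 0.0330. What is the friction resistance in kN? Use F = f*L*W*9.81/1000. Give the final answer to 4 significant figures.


F = 0.0330 * 85.5760 * 389.9130 * 9.81 / 1000
F = 10.80 kN


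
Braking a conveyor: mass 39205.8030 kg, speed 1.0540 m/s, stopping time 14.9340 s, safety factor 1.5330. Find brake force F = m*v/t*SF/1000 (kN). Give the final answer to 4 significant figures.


F = 39205.8030 * 1.0540 / 14.9340 * 1.5330 / 1000
F = 4.242 kN


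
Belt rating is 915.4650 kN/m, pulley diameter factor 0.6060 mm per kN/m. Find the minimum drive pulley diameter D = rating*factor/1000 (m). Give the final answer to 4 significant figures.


D = 915.4650 * 0.6060 / 1000
D = 0.5548 m


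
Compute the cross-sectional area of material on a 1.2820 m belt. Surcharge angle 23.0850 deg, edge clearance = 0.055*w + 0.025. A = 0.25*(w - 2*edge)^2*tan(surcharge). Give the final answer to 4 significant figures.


edge = 0.055*1.2820 + 0.025 = 0.09551 m
ew = 1.2820 - 2*0.09551 = 1.09098 m
A = 0.25 * 1.09098^2 * tan(23.0850 deg)
A = 0.1268 m^2


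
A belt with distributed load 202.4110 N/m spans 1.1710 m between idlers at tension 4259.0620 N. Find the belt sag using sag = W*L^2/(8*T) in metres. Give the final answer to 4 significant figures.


sag = 202.4110 * 1.1710^2 / (8 * 4259.0620)
sag = 0.008146 m


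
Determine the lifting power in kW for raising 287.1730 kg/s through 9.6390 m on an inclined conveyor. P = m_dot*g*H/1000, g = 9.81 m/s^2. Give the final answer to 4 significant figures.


P = 287.1730 * 9.81 * 9.6390 / 1000
P = 27.15 kW
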